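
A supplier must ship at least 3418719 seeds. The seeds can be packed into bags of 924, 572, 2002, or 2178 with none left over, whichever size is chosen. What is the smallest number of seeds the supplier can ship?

The number of seeds must be a common multiple of 924, 572, 2002, and 2178, so a multiple of their LCM.
924 = 2^2 × 3 × 7 × 11
572 = 2^2 × 11 × 13
2002 = 2 × 7 × 11 × 13
2178 = 2 × 3^2 × 11^2
LCM(924, 572, 2002, 2178) = 2^2 × 3^2 × 7 × 11^2 × 13 = 396396.
Smallest multiple of 396396 that is ≥ 3418719: ⌈3418719/396396⌉ × 396396 = 9 × 396396 = 3567564.

3567564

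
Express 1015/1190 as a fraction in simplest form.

29/34

1015 = 5 × 7 × 29
1190 = 2 × 5 × 7 × 17
gcd(1015, 1190) = 5 × 7 = 35.
Divide numerator and denominator by 35: 1015/1190 = 29/34.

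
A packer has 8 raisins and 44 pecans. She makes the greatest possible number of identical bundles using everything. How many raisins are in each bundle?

Number of bundles = gcd(8, 44).
8 = 2^3
44 = 2^2 × 11
gcd(8, 44) = 2^2 = 4.
raisins per bundle = 8 / 4 = 2.

2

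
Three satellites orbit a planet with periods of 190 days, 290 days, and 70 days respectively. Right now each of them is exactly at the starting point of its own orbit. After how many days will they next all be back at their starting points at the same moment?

The first simultaneous occurrence is after LCM of the individual periods.
190 = 2 × 5 × 19
290 = 2 × 5 × 29
70 = 2 × 5 × 7
LCM(190, 290, 70) = 2 × 5 × 7 × 19 × 29 = 38570.

38570 days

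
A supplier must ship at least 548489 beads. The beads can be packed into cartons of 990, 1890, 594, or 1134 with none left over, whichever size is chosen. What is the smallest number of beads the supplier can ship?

The number of beads must be a common multiple of 990, 1890, 594, and 1134, so a multiple of their LCM.
990 = 2 × 3^2 × 5 × 11
1890 = 2 × 3^3 × 5 × 7
594 = 2 × 3^3 × 11
1134 = 2 × 3^4 × 7
LCM(990, 1890, 594, 1134) = 2 × 3^4 × 5 × 7 × 11 = 62370.
Smallest multiple of 62370 that is ≥ 548489: ⌈548489/62370⌉ × 62370 = 9 × 62370 = 561330.

561330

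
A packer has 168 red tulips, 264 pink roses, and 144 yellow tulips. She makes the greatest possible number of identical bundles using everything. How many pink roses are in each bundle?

11

Number of bundles = gcd(168, 264, 144).
168 = 2^3 × 3 × 7
264 = 2^3 × 3 × 11
144 = 2^4 × 3^2
gcd(168, 264, 144) = 2^3 × 3 = 24.
pink roses per bundle = 264 / 24 = 11.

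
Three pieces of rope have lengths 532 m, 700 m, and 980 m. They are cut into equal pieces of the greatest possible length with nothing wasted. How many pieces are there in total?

79

Piece length = gcd(532, 700, 980).
532 = 2^2 × 7 × 19
700 = 2^2 × 5^2 × 7
980 = 2^2 × 5 × 7^2
gcd(532, 700, 980) = 2^2 × 7 = 28.
Total pieces = 532/28 + 700/28 + 980/28 = 19 + 25 + 35 = 79.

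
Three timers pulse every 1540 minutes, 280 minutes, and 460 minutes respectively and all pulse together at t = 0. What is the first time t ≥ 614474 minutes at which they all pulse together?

Joint pulses occur at multiples of LCM(1540, 280, 460).
1540 = 2^2 × 5 × 7 × 11
280 = 2^3 × 5 × 7
460 = 2^2 × 5 × 23
LCM(1540, 280, 460) = 2^3 × 5 × 7 × 11 × 23 = 70840.
Smallest multiple of 70840 that is ≥ 614474: ⌈614474/70840⌉ × 70840 = 9 × 70840 = 637560.

637560 minutes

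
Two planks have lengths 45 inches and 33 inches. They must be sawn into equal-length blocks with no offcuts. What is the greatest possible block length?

3 inches

This is the greatest common divisor of 45 and 33.
45 = 3^2 × 5
33 = 3 × 11
gcd(45, 33) = 3.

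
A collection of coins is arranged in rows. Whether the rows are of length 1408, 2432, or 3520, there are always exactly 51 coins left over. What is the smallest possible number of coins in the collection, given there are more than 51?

N − 51 must be a common multiple of 1408, 2432, and 3520.
1408 = 2^7 × 11
2432 = 2^7 × 19
3520 = 2^6 × 5 × 11
LCM(1408, 2432, 3520) = 2^7 × 5 × 11 × 19 = 133760.
Smallest N > 51 is LCM + 51 = 133760 + 51 = 133811.

133811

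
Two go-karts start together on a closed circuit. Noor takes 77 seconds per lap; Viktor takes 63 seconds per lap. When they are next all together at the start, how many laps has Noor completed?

They are all back at their starting positions together after one LCM of the periods.
77 = 7 × 11
63 = 3^2 × 7
LCM(77, 63) = 3^2 × 7 × 11 = 693.
Laps for period 77: 693 / 77 = 9.

9 laps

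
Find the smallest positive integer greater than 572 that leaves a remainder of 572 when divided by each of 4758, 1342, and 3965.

262262

N − 572 must be a common multiple of 4758, 1342, and 3965.
4758 = 2 × 3 × 13 × 61
1342 = 2 × 11 × 61
3965 = 5 × 13 × 61
LCM(4758, 1342, 3965) = 2 × 3 × 5 × 11 × 13 × 61 = 261690.
Smallest N > 572 is LCM + 572 = 261690 + 572 = 262262.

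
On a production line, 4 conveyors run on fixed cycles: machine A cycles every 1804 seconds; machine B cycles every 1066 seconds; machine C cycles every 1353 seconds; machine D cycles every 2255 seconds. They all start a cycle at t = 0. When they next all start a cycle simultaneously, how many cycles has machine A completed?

195 cycles

They are all back at their starting positions together after one LCM of the periods.
1804 = 2^2 × 11 × 41
1066 = 2 × 13 × 41
1353 = 3 × 11 × 41
2255 = 5 × 11 × 41
LCM(1804, 1066, 1353, 2255) = 2^2 × 3 × 5 × 11 × 13 × 41 = 351780.
Cycles for period 1804: 351780 / 1804 = 195.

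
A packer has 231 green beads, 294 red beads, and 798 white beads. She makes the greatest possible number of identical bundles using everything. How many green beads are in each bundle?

Number of bundles = gcd(231, 294, 798).
231 = 3 × 7 × 11
294 = 2 × 3 × 7^2
798 = 2 × 3 × 7 × 19
gcd(231, 294, 798) = 3 × 7 = 21.
green beads per bundle = 231 / 21 = 11.

11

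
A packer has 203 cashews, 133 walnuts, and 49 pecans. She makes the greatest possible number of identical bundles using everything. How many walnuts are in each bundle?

19

Number of bundles = gcd(203, 133, 49).
203 = 7 × 29
133 = 7 × 19
49 = 7^2
gcd(203, 133, 49) = 7.
walnuts per bundle = 133 / 7 = 19.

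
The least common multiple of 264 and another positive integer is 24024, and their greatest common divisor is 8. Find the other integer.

gcd × lcm = product of the two integers, so the other integer is (8 × 24024) / 264 = 728.

728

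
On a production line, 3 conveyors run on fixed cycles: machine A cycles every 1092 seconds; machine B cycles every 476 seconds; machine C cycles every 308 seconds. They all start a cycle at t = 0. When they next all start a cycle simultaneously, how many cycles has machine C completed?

663 cycles

All finish a whole number of cycles simultaneously at t = LCM of the periods.
1092 = 2^2 × 3 × 7 × 13
476 = 2^2 × 7 × 17
308 = 2^2 × 7 × 11
LCM(1092, 476, 308) = 2^2 × 3 × 7 × 11 × 13 × 17 = 204204.
Cycles for period 308: 204204 / 308 = 663.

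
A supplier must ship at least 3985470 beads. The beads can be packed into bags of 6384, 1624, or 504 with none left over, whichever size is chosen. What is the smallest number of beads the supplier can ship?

The number of beads must be a common multiple of 6384, 1624, and 504, so a multiple of their LCM.
6384 = 2^4 × 3 × 7 × 19
1624 = 2^3 × 7 × 29
504 = 2^3 × 3^2 × 7
LCM(6384, 1624, 504) = 2^4 × 3^2 × 7 × 19 × 29 = 555408.
Smallest multiple of 555408 that is ≥ 3985470: ⌈3985470/555408⌉ × 555408 = 8 × 555408 = 4443264.

4443264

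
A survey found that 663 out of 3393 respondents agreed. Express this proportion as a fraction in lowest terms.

17/87

663 = 3 × 13 × 17
3393 = 3^2 × 13 × 29
gcd(663, 3393) = 3 × 13 = 39.
Divide numerator and denominator by 39: 663/3393 = 17/87.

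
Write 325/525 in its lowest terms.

325 = 5^2 × 13
525 = 3 × 5^2 × 7
gcd(325, 525) = 5^2 = 25.
Divide numerator and denominator by 25: 325/525 = 13/21.

13/21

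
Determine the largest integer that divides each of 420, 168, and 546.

42

420 = 2^2 × 3 × 5 × 7
168 = 2^3 × 3 × 7
546 = 2 × 3 × 7 × 13
gcd(420, 168, 546) = 2 × 3 × 7 = 42.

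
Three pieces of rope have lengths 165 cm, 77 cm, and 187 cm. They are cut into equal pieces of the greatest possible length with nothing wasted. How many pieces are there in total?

Piece length = gcd(165, 77, 187).
165 = 3 × 5 × 11
77 = 7 × 11
187 = 11 × 17
gcd(165, 77, 187) = 11.
Total pieces = 165/11 + 77/11 + 187/11 = 15 + 7 + 17 = 39.

39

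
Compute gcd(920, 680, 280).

40

920 = 2^3 × 5 × 23
680 = 2^3 × 5 × 17
280 = 2^3 × 5 × 7
gcd(920, 680, 280) = 2^3 × 5 = 40.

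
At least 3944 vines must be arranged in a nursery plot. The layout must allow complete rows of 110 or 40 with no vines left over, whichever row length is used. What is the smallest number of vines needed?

The number of vines must be a common multiple of 110 and 40, so a multiple of their LCM.
110 = 2 × 5 × 11
40 = 2^3 × 5
LCM(110, 40) = 2^3 × 5 × 11 = 440.
Smallest multiple of 440 that is ≥ 3944: ⌈3944/440⌉ × 440 = 9 × 440 = 3960.

3960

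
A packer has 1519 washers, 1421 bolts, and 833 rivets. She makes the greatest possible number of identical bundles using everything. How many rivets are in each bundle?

Number of bundles = gcd(1519, 1421, 833).
1519 = 7^2 × 31
1421 = 7^2 × 29
833 = 7^2 × 17
gcd(1519, 1421, 833) = 7^2 = 49.
rivets per bundle = 833 / 49 = 17.

17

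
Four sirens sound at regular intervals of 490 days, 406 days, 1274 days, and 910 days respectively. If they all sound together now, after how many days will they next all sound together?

184730 days

They coincide at every common multiple of the periods; the first is the LCM.
490 = 2 × 5 × 7^2
406 = 2 × 7 × 29
1274 = 2 × 7^2 × 13
910 = 2 × 5 × 7 × 13
LCM(490, 406, 1274, 910) = 2 × 5 × 7^2 × 13 × 29 = 184730.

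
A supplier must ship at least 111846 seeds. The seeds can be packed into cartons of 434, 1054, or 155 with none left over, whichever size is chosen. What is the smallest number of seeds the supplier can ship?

147560

The number of seeds must be a common multiple of 434, 1054, and 155, so a multiple of their LCM.
434 = 2 × 7 × 31
1054 = 2 × 17 × 31
155 = 5 × 31
LCM(434, 1054, 155) = 2 × 5 × 7 × 17 × 31 = 36890.
Smallest multiple of 36890 that is ≥ 111846: ⌈111846/36890⌉ × 36890 = 4 × 36890 = 147560.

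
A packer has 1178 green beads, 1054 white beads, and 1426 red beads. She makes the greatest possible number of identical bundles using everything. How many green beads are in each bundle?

Number of bundles = gcd(1178, 1054, 1426).
1178 = 2 × 19 × 31
1054 = 2 × 17 × 31
1426 = 2 × 23 × 31
gcd(1178, 1054, 1426) = 2 × 31 = 62.
green beads per bundle = 1178 / 62 = 19.

19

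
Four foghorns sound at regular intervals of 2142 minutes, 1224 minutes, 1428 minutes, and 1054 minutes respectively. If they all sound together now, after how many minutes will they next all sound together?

265608 minutes

We need the least common multiple of the intervals.
2142 = 2 × 3^2 × 7 × 17
1224 = 2^3 × 3^2 × 17
1428 = 2^2 × 3 × 7 × 17
1054 = 2 × 17 × 31
LCM(2142, 1224, 1428, 1054) = 2^3 × 3^2 × 7 × 17 × 31 = 265608.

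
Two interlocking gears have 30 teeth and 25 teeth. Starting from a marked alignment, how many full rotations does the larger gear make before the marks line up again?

The first common completion time is the LCM of the periods.
30 = 2 × 3 × 5
25 = 5^2
LCM(30, 25) = 2 × 3 × 5^2 = 150.
Rotations for period 30: 150 / 30 = 5.

5 rotations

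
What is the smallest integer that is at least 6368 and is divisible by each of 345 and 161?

7245

The integer must be a common multiple of 345 and 161, so a multiple of their LCM.
345 = 3 × 5 × 23
161 = 7 × 23
LCM(345, 161) = 3 × 5 × 7 × 23 = 2415.
Smallest multiple of 2415 that is ≥ 6368: ⌈6368/2415⌉ × 2415 = 3 × 2415 = 7245.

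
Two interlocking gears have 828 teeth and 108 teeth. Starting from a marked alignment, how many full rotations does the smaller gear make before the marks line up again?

The first common completion time is the LCM of the periods.
828 = 2^2 × 3^2 × 23
108 = 2^2 × 3^3
LCM(828, 108) = 2^2 × 3^3 × 23 = 2484.
Rotations for period 108: 2484 / 108 = 23.

23 rotations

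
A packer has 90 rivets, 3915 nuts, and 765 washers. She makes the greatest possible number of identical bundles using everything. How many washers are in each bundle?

17

Number of bundles = gcd(90, 3915, 765).
90 = 2 × 3^2 × 5
3915 = 3^3 × 5 × 29
765 = 3^2 × 5 × 17
gcd(90, 3915, 765) = 3^2 × 5 = 45.
washers per bundle = 765 / 45 = 17.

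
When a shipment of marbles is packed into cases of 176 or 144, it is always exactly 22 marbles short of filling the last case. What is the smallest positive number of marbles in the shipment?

Being 22 short of a full case of size k means N ≡ −22 (mod k), i.e. N + 22 is a multiple of each size.
176 = 2^4 × 11
144 = 2^4 × 3^2
LCM(176, 144) = 2^4 × 3^2 × 11 = 1584.
Smallest positive N is 1584 − 22 = 1562.

1562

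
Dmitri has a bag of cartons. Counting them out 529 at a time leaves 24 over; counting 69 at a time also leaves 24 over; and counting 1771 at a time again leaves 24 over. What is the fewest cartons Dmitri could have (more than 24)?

N − 24 must be a common multiple of 529, 69, and 1771.
529 = 23^2
69 = 3 × 23
1771 = 7 × 11 × 23
LCM(529, 69, 1771) = 3 × 7 × 11 × 23^2 = 122199.
Smallest N > 24 is LCM + 24 = 122199 + 24 = 122223.

122223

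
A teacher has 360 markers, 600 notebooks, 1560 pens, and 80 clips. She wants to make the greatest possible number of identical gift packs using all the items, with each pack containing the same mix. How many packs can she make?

40 packs

The pack count must divide each quantity, so the greatest is gcd(360, 600, 1560, 80).
360 = 2^3 × 3^2 × 5
600 = 2^3 × 3 × 5^2
1560 = 2^3 × 3 × 5 × 13
80 = 2^4 × 5
gcd(360, 600, 1560, 80) = 2^3 × 5 = 40.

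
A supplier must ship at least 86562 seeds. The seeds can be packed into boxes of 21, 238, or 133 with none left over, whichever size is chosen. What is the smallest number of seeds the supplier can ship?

The number of seeds must be a common multiple of 21, 238, and 133, so a multiple of their LCM.
21 = 3 × 7
238 = 2 × 7 × 17
133 = 7 × 19
LCM(21, 238, 133) = 2 × 3 × 7 × 17 × 19 = 13566.
Smallest multiple of 13566 that is ≥ 86562: ⌈86562/13566⌉ × 13566 = 7 × 13566 = 94962.

94962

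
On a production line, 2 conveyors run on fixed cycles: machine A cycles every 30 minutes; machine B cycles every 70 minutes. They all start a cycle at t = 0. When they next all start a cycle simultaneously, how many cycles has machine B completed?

The first common completion time is the LCM of the periods.
30 = 2 × 3 × 5
70 = 2 × 5 × 7
LCM(30, 70) = 2 × 3 × 5 × 7 = 210.
Cycles for period 70: 210 / 70 = 3.

3 cycles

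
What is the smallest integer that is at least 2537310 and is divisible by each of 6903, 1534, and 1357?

2540304

The integer must be a common multiple of 6903, 1534, and 1357, so a multiple of their LCM.
6903 = 3^2 × 13 × 59
1534 = 2 × 13 × 59
1357 = 23 × 59
LCM(6903, 1534, 1357) = 2 × 3^2 × 13 × 23 × 59 = 317538.
Smallest multiple of 317538 that is ≥ 2537310: ⌈2537310/317538⌉ × 317538 = 8 × 317538 = 2540304.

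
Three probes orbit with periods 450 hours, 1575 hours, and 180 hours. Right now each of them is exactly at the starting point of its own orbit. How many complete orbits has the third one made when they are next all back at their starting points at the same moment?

35 orbits

The first common completion time is the LCM of the periods.
450 = 2 × 3^2 × 5^2
1575 = 3^2 × 5^2 × 7
180 = 2^2 × 3^2 × 5
LCM(450, 1575, 180) = 2^2 × 3^2 × 5^2 × 7 = 6300.
Orbits for period 180: 6300 / 180 = 35.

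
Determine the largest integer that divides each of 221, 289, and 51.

17

221 = 13 × 17
289 = 17^2
51 = 3 × 17
gcd(221, 289, 51) = 17.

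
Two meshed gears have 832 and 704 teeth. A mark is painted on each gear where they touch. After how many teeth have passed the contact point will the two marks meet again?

The first simultaneous occurrence is after LCM of the individual periods.
832 = 2^6 × 13
704 = 2^6 × 11
LCM(832, 704) = 2^6 × 11 × 13 = 9152.

9152 teeth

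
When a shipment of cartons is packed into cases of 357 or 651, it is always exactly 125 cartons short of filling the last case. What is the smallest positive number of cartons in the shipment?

Being 125 short of a full case of size k means N ≡ −125 (mod k), i.e. N + 125 is a multiple of each size.
357 = 3 × 7 × 17
651 = 3 × 7 × 31
LCM(357, 651) = 3 × 7 × 17 × 31 = 11067.
Smallest positive N is 11067 − 125 = 10942.

10942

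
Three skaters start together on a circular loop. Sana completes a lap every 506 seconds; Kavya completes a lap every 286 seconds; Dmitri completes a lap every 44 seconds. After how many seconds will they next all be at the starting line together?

13156 seconds

We need the least common multiple of the intervals.
506 = 2 × 11 × 23
286 = 2 × 11 × 13
44 = 2^2 × 11
LCM(506, 286, 44) = 2^2 × 11 × 13 × 23 = 13156.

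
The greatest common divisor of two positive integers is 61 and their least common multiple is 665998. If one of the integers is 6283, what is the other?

6466

For two integers, gcd × lcm = product, so the other is (61 × 665998) / 6283 = 40625878 / 6283 = 6466.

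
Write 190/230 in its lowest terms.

19/23

190 = 2 × 5 × 19
230 = 2 × 5 × 23
gcd(190, 230) = 2 × 5 = 10.
Divide numerator and denominator by 10: 190/230 = 19/23.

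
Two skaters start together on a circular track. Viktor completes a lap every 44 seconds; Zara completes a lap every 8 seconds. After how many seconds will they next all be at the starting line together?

88 seconds

They coincide at every common multiple of the periods; the first is the LCM.
44 = 2^2 × 11
8 = 2^3
LCM(44, 8) = 2^3 × 11 = 88.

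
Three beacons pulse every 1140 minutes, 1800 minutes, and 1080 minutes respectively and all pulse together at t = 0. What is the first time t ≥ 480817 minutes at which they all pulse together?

513000 minutes

Joint pulses occur at multiples of LCM(1140, 1800, 1080).
1140 = 2^2 × 3 × 5 × 19
1800 = 2^3 × 3^2 × 5^2
1080 = 2^3 × 3^3 × 5
LCM(1140, 1800, 1080) = 2^3 × 3^3 × 5^2 × 19 = 102600.
Smallest multiple of 102600 that is ≥ 480817: ⌈480817/102600⌉ × 102600 = 5 × 102600 = 513000.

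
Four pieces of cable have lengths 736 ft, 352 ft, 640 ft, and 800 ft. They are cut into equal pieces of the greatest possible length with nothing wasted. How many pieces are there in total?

79

Piece length = gcd(736, 352, 640, 800).
736 = 2^5 × 23
352 = 2^5 × 11
640 = 2^7 × 5
800 = 2^5 × 5^2
gcd(736, 352, 640, 800) = 2^5 = 32.
Total pieces = 736/32 + 352/32 + 640/32 + 800/32 = 23 + 11 + 20 + 25 = 79.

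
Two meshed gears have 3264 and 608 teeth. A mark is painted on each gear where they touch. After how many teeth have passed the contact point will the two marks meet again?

62016 teeth

The first simultaneous occurrence is after LCM of the individual periods.
3264 = 2^6 × 3 × 17
608 = 2^5 × 19
LCM(3264, 608) = 2^6 × 3 × 17 × 19 = 62016.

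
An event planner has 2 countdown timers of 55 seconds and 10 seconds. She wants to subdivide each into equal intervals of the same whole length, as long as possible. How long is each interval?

The interval must divide each timer length; the longest such is the gcd.
55 = 5 × 11
10 = 2 × 5
gcd(55, 10) = 5.

5 seconds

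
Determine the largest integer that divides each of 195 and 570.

195 = 3 × 5 × 13
570 = 2 × 3 × 5 × 19
gcd(195, 570) = 3 × 5 = 15.

15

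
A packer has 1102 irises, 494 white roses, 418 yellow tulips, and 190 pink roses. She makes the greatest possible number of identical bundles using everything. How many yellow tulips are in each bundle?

11

Number of bundles = gcd(1102, 494, 418, 190).
1102 = 2 × 19 × 29
494 = 2 × 13 × 19
418 = 2 × 11 × 19
190 = 2 × 5 × 19
gcd(1102, 494, 418, 190) = 2 × 19 = 38.
yellow tulips per bundle = 418 / 38 = 11.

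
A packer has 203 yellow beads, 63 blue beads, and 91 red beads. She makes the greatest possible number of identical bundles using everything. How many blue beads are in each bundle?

Number of bundles = gcd(203, 63, 91).
203 = 7 × 29
63 = 3^2 × 7
91 = 7 × 13
gcd(203, 63, 91) = 7.
blue beads per bundle = 63 / 7 = 9.

9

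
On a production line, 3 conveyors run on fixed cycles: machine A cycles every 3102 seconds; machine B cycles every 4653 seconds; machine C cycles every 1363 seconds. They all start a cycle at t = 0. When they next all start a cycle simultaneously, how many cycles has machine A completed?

All finish a whole number of cycles simultaneously at t = LCM of the periods.
3102 = 2 × 3 × 11 × 47
4653 = 3^2 × 11 × 47
1363 = 29 × 47
LCM(3102, 4653, 1363) = 2 × 3^2 × 11 × 29 × 47 = 269874.
Cycles for period 3102: 269874 / 3102 = 87.

87 cycles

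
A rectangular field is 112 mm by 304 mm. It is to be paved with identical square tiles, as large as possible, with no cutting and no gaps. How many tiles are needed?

133

Tile side = gcd(112, 304).
112 = 2^4 × 7
304 = 2^4 × 19
gcd(112, 304) = 2^4 = 16.
Tiles: (112/16) × (304/16) = 7 × 19 = 133.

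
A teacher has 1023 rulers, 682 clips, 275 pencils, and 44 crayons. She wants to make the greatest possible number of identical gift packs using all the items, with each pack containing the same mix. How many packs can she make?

11 packs

The pack count must divide each quantity, so the greatest is gcd(1023, 682, 275, 44).
1023 = 3 × 11 × 31
682 = 2 × 11 × 31
275 = 5^2 × 11
44 = 2^2 × 11
gcd(1023, 682, 275, 44) = 11.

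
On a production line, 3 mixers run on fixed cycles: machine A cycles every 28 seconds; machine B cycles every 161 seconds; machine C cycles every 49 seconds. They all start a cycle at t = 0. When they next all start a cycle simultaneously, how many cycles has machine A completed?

They are all back at their starting positions together after one LCM of the periods.
28 = 2^2 × 7
161 = 7 × 23
49 = 7^2
LCM(28, 161, 49) = 2^2 × 7^2 × 23 = 4508.
Cycles for period 28: 4508 / 28 = 161.

161 cycles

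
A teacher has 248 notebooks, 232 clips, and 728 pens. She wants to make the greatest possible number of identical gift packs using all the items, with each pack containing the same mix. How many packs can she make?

The pack count must divide each quantity, so the greatest is gcd(248, 232, 728).
248 = 2^3 × 31
232 = 2^3 × 29
728 = 2^3 × 7 × 13
gcd(248, 232, 728) = 2^3 = 8.

8 packs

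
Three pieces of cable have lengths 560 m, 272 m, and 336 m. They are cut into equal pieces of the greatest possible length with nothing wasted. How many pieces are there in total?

73

Piece length = gcd(560, 272, 336).
560 = 2^4 × 5 × 7
272 = 2^4 × 17
336 = 2^4 × 3 × 7
gcd(560, 272, 336) = 2^4 = 16.
Total pieces = 560/16 + 272/16 + 336/16 = 35 + 17 + 21 = 73.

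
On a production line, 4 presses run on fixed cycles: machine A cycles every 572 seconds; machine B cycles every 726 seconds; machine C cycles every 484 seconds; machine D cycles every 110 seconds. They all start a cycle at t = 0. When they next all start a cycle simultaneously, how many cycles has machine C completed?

195 cycles

They are all back at their starting positions together after one LCM of the periods.
572 = 2^2 × 11 × 13
726 = 2 × 3 × 11^2
484 = 2^2 × 11^2
110 = 2 × 5 × 11
LCM(572, 726, 484, 110) = 2^2 × 3 × 5 × 11^2 × 13 = 94380.
Cycles for period 484: 94380 / 484 = 195.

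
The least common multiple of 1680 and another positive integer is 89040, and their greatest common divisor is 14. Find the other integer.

gcd × lcm = product of the two integers, so the other integer is (14 × 89040) / 1680 = 742.

742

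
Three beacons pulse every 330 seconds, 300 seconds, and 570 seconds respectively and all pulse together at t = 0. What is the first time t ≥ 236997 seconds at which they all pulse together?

Joint pulses occur at multiples of LCM(330, 300, 570).
330 = 2 × 3 × 5 × 11
300 = 2^2 × 3 × 5^2
570 = 2 × 3 × 5 × 19
LCM(330, 300, 570) = 2^2 × 3 × 5^2 × 11 × 19 = 62700.
Smallest multiple of 62700 that is ≥ 236997: ⌈236997/62700⌉ × 62700 = 4 × 62700 = 250800.

250800 seconds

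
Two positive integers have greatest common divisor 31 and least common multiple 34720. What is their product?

1076320

For any two positive integers, gcd × lcm = product = 31 × 34720 = 1076320.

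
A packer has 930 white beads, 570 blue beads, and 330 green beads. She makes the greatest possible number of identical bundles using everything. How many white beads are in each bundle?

31

Number of bundles = gcd(930, 570, 330).
930 = 2 × 3 × 5 × 31
570 = 2 × 3 × 5 × 19
330 = 2 × 3 × 5 × 11
gcd(930, 570, 330) = 2 × 3 × 5 = 30.
white beads per bundle = 930 / 30 = 31.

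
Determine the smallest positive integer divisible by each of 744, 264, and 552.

188232

744 = 2^3 × 3 × 31
264 = 2^3 × 3 × 11
552 = 2^3 × 3 × 23
LCM(744, 264, 552) = 2^3 × 3 × 11 × 23 × 31 = 188232.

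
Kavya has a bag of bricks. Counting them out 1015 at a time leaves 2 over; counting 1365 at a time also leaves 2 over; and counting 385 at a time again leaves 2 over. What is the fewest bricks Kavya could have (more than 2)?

435437

N − 2 must be a common multiple of 1015, 1365, and 385.
1015 = 5 × 7 × 29
1365 = 3 × 5 × 7 × 13
385 = 5 × 7 × 11
LCM(1015, 1365, 385) = 3 × 5 × 7 × 11 × 13 × 29 = 435435.
Smallest N > 2 is LCM + 2 = 435435 + 2 = 435437.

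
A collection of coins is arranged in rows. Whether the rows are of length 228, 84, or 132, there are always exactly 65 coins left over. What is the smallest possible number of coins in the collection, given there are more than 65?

N − 65 must be a common multiple of 228, 84, and 132.
228 = 2^2 × 3 × 19
84 = 2^2 × 3 × 7
132 = 2^2 × 3 × 11
LCM(228, 84, 132) = 2^2 × 3 × 7 × 11 × 19 = 17556.
Smallest N > 65 is LCM + 65 = 17556 + 65 = 17621.

17621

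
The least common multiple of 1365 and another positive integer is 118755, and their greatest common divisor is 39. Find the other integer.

gcd × lcm = product of the two integers, so the other integer is (39 × 118755) / 1365 = 3393.

3393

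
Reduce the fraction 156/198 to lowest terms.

26/33

156 = 2^2 × 3 × 13
198 = 2 × 3^2 × 11
gcd(156, 198) = 2 × 3 = 6.
Divide numerator and denominator by 6: 156/198 = 26/33.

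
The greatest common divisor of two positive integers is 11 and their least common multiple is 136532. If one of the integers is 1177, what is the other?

1276

For two integers, gcd × lcm = product, so the other is (11 × 136532) / 1177 = 1501852 / 1177 = 1276.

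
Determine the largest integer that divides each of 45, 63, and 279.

9

45 = 3^2 × 5
63 = 3^2 × 7
279 = 3^2 × 31
gcd(45, 63, 279) = 3^2 = 9.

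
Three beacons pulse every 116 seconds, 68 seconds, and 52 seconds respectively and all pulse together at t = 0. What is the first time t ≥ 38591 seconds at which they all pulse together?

51272 seconds

Joint pulses occur at multiples of LCM(116, 68, 52).
116 = 2^2 × 29
68 = 2^2 × 17
52 = 2^2 × 13
LCM(116, 68, 52) = 2^2 × 13 × 17 × 29 = 25636.
Smallest multiple of 25636 that is ≥ 38591: ⌈38591/25636⌉ × 25636 = 2 × 25636 = 51272.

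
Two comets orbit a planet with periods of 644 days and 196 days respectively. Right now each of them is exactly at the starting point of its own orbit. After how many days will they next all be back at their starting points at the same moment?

The first simultaneous occurrence is after LCM of the individual periods.
644 = 2^2 × 7 × 23
196 = 2^2 × 7^2
LCM(644, 196) = 2^2 × 7^2 × 23 = 4508.

4508 days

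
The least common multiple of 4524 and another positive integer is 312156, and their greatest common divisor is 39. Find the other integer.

2691

gcd × lcm = product of the two integers, so the other integer is (39 × 312156) / 4524 = 2691.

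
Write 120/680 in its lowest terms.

120 = 2^3 × 3 × 5
680 = 2^3 × 5 × 17
gcd(120, 680) = 2^3 × 5 = 40.
Divide numerator and denominator by 40: 120/680 = 3/17.

3/17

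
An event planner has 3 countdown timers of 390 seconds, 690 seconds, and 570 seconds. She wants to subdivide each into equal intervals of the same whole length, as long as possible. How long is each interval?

The interval must divide each timer length; the longest such is the gcd.
390 = 2 × 3 × 5 × 13
690 = 2 × 3 × 5 × 23
570 = 2 × 3 × 5 × 19
gcd(390, 690, 570) = 2 × 3 × 5 = 30.

30 seconds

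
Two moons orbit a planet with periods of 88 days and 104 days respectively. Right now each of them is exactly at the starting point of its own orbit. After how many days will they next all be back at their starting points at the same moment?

1144 days

The first simultaneous occurrence is after LCM of the individual periods.
88 = 2^3 × 11
104 = 2^3 × 13
LCM(88, 104) = 2^3 × 11 × 13 = 1144.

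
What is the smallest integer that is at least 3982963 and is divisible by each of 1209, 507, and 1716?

The integer must be a common multiple of 1209, 507, and 1716, so a multiple of their LCM.
1209 = 3 × 13 × 31
507 = 3 × 13^2
1716 = 2^2 × 3 × 11 × 13
LCM(1209, 507, 1716) = 2^2 × 3 × 11 × 13^2 × 31 = 691548.
Smallest multiple of 691548 that is ≥ 3982963: ⌈3982963/691548⌉ × 691548 = 6 × 691548 = 4149288.

4149288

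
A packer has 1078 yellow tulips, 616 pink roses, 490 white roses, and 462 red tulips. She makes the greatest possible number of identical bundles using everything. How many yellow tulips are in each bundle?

Number of bundles = gcd(1078, 616, 490, 462).
1078 = 2 × 7^2 × 11
616 = 2^3 × 7 × 11
490 = 2 × 5 × 7^2
462 = 2 × 3 × 7 × 11
gcd(1078, 616, 490, 462) = 2 × 7 = 14.
yellow tulips per bundle = 1078 / 14 = 77.

77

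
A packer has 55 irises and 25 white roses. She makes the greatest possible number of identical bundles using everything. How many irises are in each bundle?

11

Number of bundles = gcd(55, 25).
55 = 5 × 11
25 = 5^2
gcd(55, 25) = 5.
irises per bundle = 55 / 5 = 11.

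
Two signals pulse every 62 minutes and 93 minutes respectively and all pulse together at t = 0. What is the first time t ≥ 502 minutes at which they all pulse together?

558 minutes

Joint pulses occur at multiples of LCM(62, 93).
62 = 2 × 31
93 = 3 × 31
LCM(62, 93) = 2 × 3 × 31 = 186.
Smallest multiple of 186 that is ≥ 502: ⌈502/186⌉ × 186 = 3 × 186 = 558.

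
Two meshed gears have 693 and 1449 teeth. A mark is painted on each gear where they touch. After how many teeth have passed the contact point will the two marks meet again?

15939 teeth

We need the least common multiple of the intervals.
693 = 3^2 × 7 × 11
1449 = 3^2 × 7 × 23
LCM(693, 1449) = 3^2 × 7 × 11 × 23 = 15939.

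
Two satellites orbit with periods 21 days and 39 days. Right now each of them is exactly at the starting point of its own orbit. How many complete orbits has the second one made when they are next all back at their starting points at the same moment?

All finish a whole number of cycles simultaneously at t = LCM of the periods.
21 = 3 × 7
39 = 3 × 13
LCM(21, 39) = 3 × 7 × 13 = 273.
Orbits for period 39: 273 / 39 = 7.

7 orbits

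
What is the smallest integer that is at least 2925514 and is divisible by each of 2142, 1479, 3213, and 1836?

The integer must be a common multiple of 2142, 1479, 3213, and 1836, so a multiple of their LCM.
2142 = 2 × 3^2 × 7 × 17
1479 = 3 × 17 × 29
3213 = 3^3 × 7 × 17
1836 = 2^2 × 3^3 × 17
LCM(2142, 1479, 3213, 1836) = 2^2 × 3^3 × 7 × 17 × 29 = 372708.
Smallest multiple of 372708 that is ≥ 2925514: ⌈2925514/372708⌉ × 372708 = 8 × 372708 = 2981664.

2981664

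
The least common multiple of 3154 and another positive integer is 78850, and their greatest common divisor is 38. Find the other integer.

950

gcd × lcm = product of the two integers, so the other integer is (38 × 78850) / 3154 = 950.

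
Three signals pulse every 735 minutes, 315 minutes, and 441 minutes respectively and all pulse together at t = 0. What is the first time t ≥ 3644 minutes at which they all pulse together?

Joint pulses occur at multiples of LCM(735, 315, 441).
735 = 3 × 5 × 7^2
315 = 3^2 × 5 × 7
441 = 3^2 × 7^2
LCM(735, 315, 441) = 3^2 × 5 × 7^2 = 2205.
Smallest multiple of 2205 that is ≥ 3644: ⌈3644/2205⌉ × 2205 = 2 × 2205 = 4410.

4410 minutes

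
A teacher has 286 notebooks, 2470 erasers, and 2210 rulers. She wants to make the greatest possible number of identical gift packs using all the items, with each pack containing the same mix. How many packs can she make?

The pack count must divide each quantity, so the greatest is gcd(286, 2470, 2210).
286 = 2 × 11 × 13
2470 = 2 × 5 × 13 × 19
2210 = 2 × 5 × 13 × 17
gcd(286, 2470, 2210) = 2 × 13 = 26.

26 packs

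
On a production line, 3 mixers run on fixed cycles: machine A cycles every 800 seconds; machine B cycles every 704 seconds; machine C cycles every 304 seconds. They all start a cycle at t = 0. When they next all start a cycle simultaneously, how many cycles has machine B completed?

475 cycles

They are all back at their starting positions together after one LCM of the periods.
800 = 2^5 × 5^2
704 = 2^6 × 11
304 = 2^4 × 19
LCM(800, 704, 304) = 2^6 × 5^2 × 11 × 19 = 334400.
Cycles for period 704: 334400 / 704 = 475.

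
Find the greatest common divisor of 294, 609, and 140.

7

294 = 2 × 3 × 7^2
609 = 3 × 7 × 29
140 = 2^2 × 5 × 7
gcd(294, 609, 140) = 7.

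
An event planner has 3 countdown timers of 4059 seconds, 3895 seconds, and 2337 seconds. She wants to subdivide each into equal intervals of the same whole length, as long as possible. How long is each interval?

41 seconds

The interval must divide each timer length; the longest such is the gcd.
4059 = 3^2 × 11 × 41
3895 = 5 × 19 × 41
2337 = 3 × 19 × 41
gcd(4059, 3895, 2337) = 41.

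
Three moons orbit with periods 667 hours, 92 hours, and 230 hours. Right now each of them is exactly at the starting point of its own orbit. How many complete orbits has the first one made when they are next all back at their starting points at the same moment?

20 orbits

They are all back at their starting positions together after one LCM of the periods.
667 = 23 × 29
92 = 2^2 × 23
230 = 2 × 5 × 23
LCM(667, 92, 230) = 2^2 × 5 × 23 × 29 = 13340.
Orbits for period 667: 13340 / 667 = 20.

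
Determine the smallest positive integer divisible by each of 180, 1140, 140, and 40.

47880

180 = 2^2 × 3^2 × 5
1140 = 2^2 × 3 × 5 × 19
140 = 2^2 × 5 × 7
40 = 2^3 × 5
LCM(180, 1140, 140, 40) = 2^3 × 3^2 × 5 × 7 × 19 = 47880.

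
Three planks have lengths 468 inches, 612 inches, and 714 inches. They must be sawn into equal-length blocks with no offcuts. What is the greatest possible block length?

6 inches

This is the greatest common divisor of 468, 612, and 714.
468 = 2^2 × 3^2 × 13
612 = 2^2 × 3^2 × 17
714 = 2 × 3 × 7 × 17
gcd(468, 612, 714) = 2 × 3 = 6.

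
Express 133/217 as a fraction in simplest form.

133 = 7 × 19
217 = 7 × 31
gcd(133, 217) = 7.
Divide numerator and denominator by 7: 133/217 = 19/31.

19/31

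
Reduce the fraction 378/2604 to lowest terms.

9/62

378 = 2 × 3^3 × 7
2604 = 2^2 × 3 × 7 × 31
gcd(378, 2604) = 2 × 3 × 7 = 42.
Divide numerator and denominator by 42: 378/2604 = 9/62.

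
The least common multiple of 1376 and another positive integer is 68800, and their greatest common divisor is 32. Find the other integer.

gcd × lcm = product of the two integers, so the other integer is (32 × 68800) / 1376 = 1600.

1600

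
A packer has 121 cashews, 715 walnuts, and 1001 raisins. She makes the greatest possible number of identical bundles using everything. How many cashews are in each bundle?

11

Number of bundles = gcd(121, 715, 1001).
121 = 11^2
715 = 5 × 11 × 13
1001 = 7 × 11 × 13
gcd(121, 715, 1001) = 11.
cashews per bundle = 121 / 11 = 11.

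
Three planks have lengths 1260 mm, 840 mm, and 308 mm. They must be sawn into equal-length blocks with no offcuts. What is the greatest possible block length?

The block length must divide every plank, so the greatest is gcd(1260, 840, 308).
1260 = 2^2 × 3^2 × 5 × 7
840 = 2^3 × 3 × 5 × 7
308 = 2^2 × 7 × 11
gcd(1260, 840, 308) = 2^2 × 7 = 28.

28 mm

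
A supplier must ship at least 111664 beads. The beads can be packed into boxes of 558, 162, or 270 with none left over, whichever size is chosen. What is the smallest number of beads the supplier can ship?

The number of beads must be a common multiple of 558, 162, and 270, so a multiple of their LCM.
558 = 2 × 3^2 × 31
162 = 2 × 3^4
270 = 2 × 3^3 × 5
LCM(558, 162, 270) = 2 × 3^4 × 5 × 31 = 25110.
Smallest multiple of 25110 that is ≥ 111664: ⌈111664/25110⌉ × 25110 = 5 × 25110 = 125550.

125550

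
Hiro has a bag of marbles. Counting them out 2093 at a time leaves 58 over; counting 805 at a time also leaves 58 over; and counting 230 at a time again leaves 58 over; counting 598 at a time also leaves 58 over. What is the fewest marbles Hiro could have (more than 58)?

N − 58 must be a common multiple of 2093, 805, 230, and 598.
2093 = 7 × 13 × 23
805 = 5 × 7 × 23
230 = 2 × 5 × 23
598 = 2 × 13 × 23
LCM(2093, 805, 230, 598) = 2 × 5 × 7 × 13 × 23 = 20930.
Smallest N > 58 is LCM + 58 = 20930 + 58 = 20988.

20988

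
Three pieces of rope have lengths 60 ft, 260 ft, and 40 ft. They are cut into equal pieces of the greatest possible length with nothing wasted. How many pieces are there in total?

Piece length = gcd(60, 260, 40).
60 = 2^2 × 3 × 5
260 = 2^2 × 5 × 13
40 = 2^3 × 5
gcd(60, 260, 40) = 2^2 × 5 = 20.
Total pieces = 60/20 + 260/20 + 40/20 = 3 + 13 + 2 = 18.

18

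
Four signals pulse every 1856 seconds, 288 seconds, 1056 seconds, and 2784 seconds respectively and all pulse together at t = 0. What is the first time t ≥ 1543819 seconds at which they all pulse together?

Joint pulses occur at multiples of LCM(1856, 288, 1056, 2784).
1856 = 2^6 × 29
288 = 2^5 × 3^2
1056 = 2^5 × 3 × 11
2784 = 2^5 × 3 × 29
LCM(1856, 288, 1056, 2784) = 2^6 × 3^2 × 11 × 29 = 183744.
Smallest multiple of 183744 that is ≥ 1543819: ⌈1543819/183744⌉ × 183744 = 9 × 183744 = 1653696.

1653696 seconds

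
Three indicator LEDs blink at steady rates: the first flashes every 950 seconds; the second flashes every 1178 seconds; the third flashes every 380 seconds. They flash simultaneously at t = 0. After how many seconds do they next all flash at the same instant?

58900 seconds

We need the least common multiple of the intervals.
950 = 2 × 5^2 × 19
1178 = 2 × 19 × 31
380 = 2^2 × 5 × 19
LCM(950, 1178, 380) = 2^2 × 5^2 × 19 × 31 = 58900.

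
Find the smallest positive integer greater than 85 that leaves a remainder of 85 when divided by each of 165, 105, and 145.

N − 85 must be a common multiple of 165, 105, and 145.
165 = 3 × 5 × 11
105 = 3 × 5 × 7
145 = 5 × 29
LCM(165, 105, 145) = 3 × 5 × 7 × 11 × 29 = 33495.
Smallest N > 85 is LCM + 85 = 33495 + 85 = 33580.

33580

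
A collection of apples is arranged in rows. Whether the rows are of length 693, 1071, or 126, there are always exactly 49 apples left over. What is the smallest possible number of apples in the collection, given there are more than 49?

N − 49 must be a common multiple of 693, 1071, and 126.
693 = 3^2 × 7 × 11
1071 = 3^2 × 7 × 17
126 = 2 × 3^2 × 7
LCM(693, 1071, 126) = 2 × 3^2 × 7 × 11 × 17 = 23562.
Smallest N > 49 is LCM + 49 = 23562 + 49 = 23611.

23611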